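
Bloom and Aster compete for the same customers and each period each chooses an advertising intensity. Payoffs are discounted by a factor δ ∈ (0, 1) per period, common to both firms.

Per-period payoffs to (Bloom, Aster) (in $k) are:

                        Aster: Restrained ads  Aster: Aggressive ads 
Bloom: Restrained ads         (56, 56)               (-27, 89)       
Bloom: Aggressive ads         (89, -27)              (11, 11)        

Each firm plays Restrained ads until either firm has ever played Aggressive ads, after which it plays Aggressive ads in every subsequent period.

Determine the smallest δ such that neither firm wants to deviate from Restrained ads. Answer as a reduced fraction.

11/26

Cooperation forever yields 56 each period: 56/(1−δ).
Deviating yields 89 once, then 11 forever: 89 + 11δ/(1−δ).
No profitable deviation requires 56/(1−δ) ≥ 89 + 11δ/(1−δ).
Multiplying by (1−δ): 56 ≥ 89(1−δ) + 11δ = 89 − 78δ.
So 78δ ≥ 33, i.e. δ ≥ 33/78 = 11/26.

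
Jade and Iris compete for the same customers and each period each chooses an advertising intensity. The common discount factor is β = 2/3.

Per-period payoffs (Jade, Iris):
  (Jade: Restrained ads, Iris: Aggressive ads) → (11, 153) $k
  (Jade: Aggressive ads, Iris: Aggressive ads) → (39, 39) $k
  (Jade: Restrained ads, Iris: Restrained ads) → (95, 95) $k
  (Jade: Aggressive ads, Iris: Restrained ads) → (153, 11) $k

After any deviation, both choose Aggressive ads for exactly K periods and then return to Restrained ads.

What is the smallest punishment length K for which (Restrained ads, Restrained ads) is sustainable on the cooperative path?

No profitable deviation requires (95−39)(β+…+β^K) ≥ 153−95, i.e. β+…+β^K ≥ 29/28 ≈ 1.0357.
With β = 2/3, the partial sums are K=1: 0.6667, K=2: 1.1111.
K = 2 is the first length at which the sum reaches 1.0357.

2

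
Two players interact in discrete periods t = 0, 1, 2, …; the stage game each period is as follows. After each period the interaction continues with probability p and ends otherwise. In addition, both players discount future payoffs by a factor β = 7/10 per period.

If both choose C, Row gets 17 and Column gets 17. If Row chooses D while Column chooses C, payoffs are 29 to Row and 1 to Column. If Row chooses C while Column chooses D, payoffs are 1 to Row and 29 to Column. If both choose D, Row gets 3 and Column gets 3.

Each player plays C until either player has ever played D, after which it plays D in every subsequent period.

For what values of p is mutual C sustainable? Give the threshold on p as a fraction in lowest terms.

60/91

With continuation probability p and discount β, the effective per-period discount factor is βp.
Grim-trigger IC: βp ≥ (29−17)/(29−3) = 6/13.
So p ≥ (6/13)/(7/10) = 60/91.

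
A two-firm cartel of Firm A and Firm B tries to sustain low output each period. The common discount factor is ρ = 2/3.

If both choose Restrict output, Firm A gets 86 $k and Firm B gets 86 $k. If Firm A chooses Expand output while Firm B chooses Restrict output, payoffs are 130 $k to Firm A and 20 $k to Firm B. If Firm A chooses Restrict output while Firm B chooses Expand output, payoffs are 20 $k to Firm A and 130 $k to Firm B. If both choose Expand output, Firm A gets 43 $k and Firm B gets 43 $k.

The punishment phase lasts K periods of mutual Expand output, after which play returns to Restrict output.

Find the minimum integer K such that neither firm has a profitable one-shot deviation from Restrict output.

2

Need Σ_{k=1}^{K} ρ^k ≥ (130−86)/(86−43) = 1.0233 at ρ = 2/3.
At K = 1 the sum is 0.6667 < 1.0233; at K = 2 it is 1.1111 ≥ 1.0233.
So the minimum punishment length is K = 2.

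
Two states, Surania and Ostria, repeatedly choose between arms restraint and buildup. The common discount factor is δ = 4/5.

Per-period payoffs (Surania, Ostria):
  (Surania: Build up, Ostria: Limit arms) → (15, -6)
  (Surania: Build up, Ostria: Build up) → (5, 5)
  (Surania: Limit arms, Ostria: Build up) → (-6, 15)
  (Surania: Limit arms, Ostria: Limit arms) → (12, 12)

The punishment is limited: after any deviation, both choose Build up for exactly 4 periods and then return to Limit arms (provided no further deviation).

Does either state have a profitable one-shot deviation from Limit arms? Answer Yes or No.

Comparing payoff streams over the 5 periods until play realigns: cooperate → 12(1+δ+…+δ^4); deviate → 15 + 5(δ+…+δ^4).
Cooperation is sustained iff (12−5)(δ+…+δ^4) ≥ 15−12.
δ+…+δ^4 = 4/5·(1−(4/5)^4)/(1−4/5) = 2.3616, and (15−12)/(12−5) = 0.4286.
2.3616 ≥ 0.4286, so cooperation is sustainable.

No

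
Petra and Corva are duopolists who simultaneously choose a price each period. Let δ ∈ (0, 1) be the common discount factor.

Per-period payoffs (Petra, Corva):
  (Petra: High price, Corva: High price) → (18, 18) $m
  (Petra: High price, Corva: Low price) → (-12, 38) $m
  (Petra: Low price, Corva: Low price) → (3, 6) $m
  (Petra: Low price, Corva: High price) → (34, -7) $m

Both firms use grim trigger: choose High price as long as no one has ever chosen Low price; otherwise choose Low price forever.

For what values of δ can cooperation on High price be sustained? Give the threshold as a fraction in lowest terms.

Petra: cooperation gives 18 each period; deviation gives 34 once then 3 forever.
  18/(1−δ) ≥ 34 + 3δ/(1−δ) ⇒ δ ≥ 16/31.
Corva: cooperation gives 18 each period; deviation gives 38 once then 6 forever.
  δ ≥ 20/32 = 5/8.
Both must hold, so the binding constraint is Corva's: δ ≥ 5/8.

5/8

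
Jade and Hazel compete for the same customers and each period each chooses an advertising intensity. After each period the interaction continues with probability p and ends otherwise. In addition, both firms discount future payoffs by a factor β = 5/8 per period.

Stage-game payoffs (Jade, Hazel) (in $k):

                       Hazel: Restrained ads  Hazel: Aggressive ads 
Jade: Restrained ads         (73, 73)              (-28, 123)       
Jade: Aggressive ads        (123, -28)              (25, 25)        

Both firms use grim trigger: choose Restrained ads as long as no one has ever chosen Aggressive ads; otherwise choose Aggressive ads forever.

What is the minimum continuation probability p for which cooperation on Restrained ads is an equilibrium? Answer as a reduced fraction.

40/49

Expected continuation weight on next period's payoff is β·p = 5/8·p, which plays the role of the discount factor.
Cooperation requires 5/8·p ≥ (123−73)/(123−25) = 25/49, hence p ≥ 40/49.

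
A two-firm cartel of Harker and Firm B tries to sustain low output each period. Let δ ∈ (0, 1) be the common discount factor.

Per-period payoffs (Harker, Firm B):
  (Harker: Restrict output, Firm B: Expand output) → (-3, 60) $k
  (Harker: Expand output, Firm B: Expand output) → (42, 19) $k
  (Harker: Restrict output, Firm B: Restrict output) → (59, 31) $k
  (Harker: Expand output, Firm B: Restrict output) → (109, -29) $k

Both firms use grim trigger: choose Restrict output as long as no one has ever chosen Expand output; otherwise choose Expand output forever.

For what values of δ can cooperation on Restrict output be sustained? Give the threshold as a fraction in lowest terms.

Harker: cooperation gives 59 each period; deviation gives 109 once then 42 forever.
  59/(1−δ) ≥ 109 + 42δ/(1−δ) ⇒ δ ≥ 50/67.
Firm B: cooperation gives 31 each period; deviation gives 60 once then 19 forever.
  δ ≥ 29/41.
Both must hold, so the binding constraint is Harker's: δ ≥ 50/67.

50/67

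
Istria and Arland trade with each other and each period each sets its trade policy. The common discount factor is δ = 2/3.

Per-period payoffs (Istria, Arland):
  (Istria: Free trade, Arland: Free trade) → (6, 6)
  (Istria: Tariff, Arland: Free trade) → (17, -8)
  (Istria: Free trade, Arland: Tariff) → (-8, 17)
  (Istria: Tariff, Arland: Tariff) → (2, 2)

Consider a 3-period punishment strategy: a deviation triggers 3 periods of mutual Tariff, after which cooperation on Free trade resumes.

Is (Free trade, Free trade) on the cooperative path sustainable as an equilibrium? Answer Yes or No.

IC: δ+…+δ^3 ≥ (17−6)/(6−2) = 11/4.
At δ = 2/3: partial sum = 1.4074 < 2.7500. Cooperation not sustainable.

No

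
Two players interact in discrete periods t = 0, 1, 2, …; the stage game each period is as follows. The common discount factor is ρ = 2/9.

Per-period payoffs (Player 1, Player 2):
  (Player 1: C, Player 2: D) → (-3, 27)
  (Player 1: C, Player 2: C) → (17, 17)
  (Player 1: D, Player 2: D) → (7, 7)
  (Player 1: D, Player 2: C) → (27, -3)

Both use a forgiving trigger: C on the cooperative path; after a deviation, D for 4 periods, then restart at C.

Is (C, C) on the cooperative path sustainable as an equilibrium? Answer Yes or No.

No

A one-shot deviation gives 27 now, then 7 for 4 periods, then back to 17.
Gain from deviating: (27−17) today; loss: (17−7) in each of the next 4 periods.
No-deviation condition: (17−7)(ρ+…+ρ^4) ≥ 27−17, i.e. ρ+…+ρ^4 ≥ 1.
At ρ = 2/9: ρ+…+ρ^4 = 0.2850 < 1.0000.
So cooperation is not sustainable.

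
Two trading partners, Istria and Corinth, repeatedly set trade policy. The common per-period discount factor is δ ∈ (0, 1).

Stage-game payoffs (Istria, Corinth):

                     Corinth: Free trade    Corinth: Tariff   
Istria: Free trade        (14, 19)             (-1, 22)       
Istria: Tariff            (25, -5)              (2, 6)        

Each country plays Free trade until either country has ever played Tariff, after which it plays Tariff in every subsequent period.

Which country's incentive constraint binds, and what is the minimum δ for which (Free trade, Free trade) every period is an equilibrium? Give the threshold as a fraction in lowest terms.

Istria; δ ≥ 11/23

Istria's threshold: (25−14)/(25−2) = 11/23.
Corinth's threshold: (22−19)/(22−6) = 3/16.
11/23 > 3/16, so Istria binds and δ* = 11/23.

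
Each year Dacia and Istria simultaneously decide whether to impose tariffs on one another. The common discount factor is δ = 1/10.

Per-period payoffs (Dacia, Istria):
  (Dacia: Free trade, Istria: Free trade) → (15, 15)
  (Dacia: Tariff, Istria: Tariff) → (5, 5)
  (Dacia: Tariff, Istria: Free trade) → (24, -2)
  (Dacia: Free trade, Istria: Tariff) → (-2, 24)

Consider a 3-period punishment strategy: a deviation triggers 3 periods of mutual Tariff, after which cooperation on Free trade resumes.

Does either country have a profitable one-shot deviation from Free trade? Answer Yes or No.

IC: δ+…+δ^3 ≥ (24−15)/(15−5) = 9/10.
At δ = 1/10: partial sum = 0.1110 < 0.9000. Cooperation not sustainable.

Yes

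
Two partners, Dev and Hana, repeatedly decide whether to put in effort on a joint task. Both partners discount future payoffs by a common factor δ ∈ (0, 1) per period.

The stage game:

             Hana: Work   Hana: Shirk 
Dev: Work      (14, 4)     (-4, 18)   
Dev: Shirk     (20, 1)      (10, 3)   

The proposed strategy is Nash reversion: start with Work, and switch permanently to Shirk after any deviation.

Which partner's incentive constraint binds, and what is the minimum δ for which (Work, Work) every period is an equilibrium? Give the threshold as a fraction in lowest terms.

Dev: cooperation gives 14 each period; deviation gives 20 once then 10 forever.
  14/(1−δ) ≥ 20 + 10δ/(1−δ) ⇒ δ ≥ 6/10 = 3/5.
Hana: cooperation gives 4 each period; deviation gives 18 once then 3 forever.
  δ ≥ 14/15.
Both must hold, so the binding constraint is Hana's: δ ≥ 14/15.

Hana; δ ≥ 14/15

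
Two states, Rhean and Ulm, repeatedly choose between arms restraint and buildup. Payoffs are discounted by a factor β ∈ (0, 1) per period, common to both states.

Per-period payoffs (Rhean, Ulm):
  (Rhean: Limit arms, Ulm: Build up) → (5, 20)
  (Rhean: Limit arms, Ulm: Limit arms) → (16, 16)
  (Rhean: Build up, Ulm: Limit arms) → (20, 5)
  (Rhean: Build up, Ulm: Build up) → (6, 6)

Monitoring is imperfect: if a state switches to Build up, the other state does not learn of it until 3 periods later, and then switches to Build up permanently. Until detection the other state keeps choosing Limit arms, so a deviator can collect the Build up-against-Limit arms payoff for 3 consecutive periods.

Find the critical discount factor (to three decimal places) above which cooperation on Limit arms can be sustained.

0.659

Deviating for the 3 undetected periods gains 20−16 = 4 per period over cooperation, then loses 16−6 = 10 per period forever once punishment starts.
Gain: 4(1 + β + … + β^2); loss: 10·β^3/(1−β).
No profitable deviation ⇔ 4(1−β^3) ≤ 10·β^3, i.e. β^3 ≥ 4/(4+10) = 2/7.
Hence β ≥ (2/7)^(1/3) ≈ 0.659.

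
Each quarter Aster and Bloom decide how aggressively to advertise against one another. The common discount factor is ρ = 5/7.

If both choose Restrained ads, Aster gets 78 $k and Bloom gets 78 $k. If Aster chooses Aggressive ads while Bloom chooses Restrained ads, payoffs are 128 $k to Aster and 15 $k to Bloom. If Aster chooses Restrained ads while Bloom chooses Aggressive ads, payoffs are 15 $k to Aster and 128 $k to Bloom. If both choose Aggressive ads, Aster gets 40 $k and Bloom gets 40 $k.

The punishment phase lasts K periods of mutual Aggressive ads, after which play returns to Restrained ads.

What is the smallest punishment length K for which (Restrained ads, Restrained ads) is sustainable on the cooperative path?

3

No profitable deviation requires (78−40)(ρ+…+ρ^K) ≥ 128−78, i.e. ρ+…+ρ^K ≥ 25/19 ≈ 1.3158.
With ρ = 5/7, the partial sums are K=1: 0.7143, K=2: 1.2245, K=3: 1.5889.
K = 3 is the first length at which the sum reaches 1.3158.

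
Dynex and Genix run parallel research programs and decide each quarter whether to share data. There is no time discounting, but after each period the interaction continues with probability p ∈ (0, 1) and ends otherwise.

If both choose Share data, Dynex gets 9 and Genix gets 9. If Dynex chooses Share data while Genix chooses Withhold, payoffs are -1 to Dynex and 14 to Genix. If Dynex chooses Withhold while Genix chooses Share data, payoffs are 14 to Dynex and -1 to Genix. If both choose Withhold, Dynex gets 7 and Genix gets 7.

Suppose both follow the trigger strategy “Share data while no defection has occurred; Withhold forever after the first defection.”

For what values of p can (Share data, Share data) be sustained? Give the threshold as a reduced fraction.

5/7

With no time discounting, the continuation probability p plays the role of the discount factor.
Grim-trigger IC: 9/(1−p) ≥ 14 + 7p/(1−p) ⇒ p ≥ (14−9)/(14−7) = 5/7.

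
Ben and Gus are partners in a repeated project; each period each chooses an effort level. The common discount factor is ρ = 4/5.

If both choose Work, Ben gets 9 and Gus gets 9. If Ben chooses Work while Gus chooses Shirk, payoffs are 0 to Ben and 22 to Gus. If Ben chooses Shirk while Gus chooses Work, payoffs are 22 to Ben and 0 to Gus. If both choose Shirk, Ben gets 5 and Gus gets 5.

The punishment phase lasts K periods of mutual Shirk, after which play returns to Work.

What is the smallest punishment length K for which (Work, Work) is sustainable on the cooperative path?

8

No profitable deviation requires (9−5)(ρ+…+ρ^K) ≥ 22−9, i.e. ρ+…+ρ^K ≥ 13/4 ≈ 3.2500.
With ρ = 4/5, the partial sums are K=1: 0.8000, K=2: 1.4400, …, K=6: 2.9514, K=7: 3.1611, K=8: 3.3289.
K = 8 is the first length at which the sum reaches 3.2500.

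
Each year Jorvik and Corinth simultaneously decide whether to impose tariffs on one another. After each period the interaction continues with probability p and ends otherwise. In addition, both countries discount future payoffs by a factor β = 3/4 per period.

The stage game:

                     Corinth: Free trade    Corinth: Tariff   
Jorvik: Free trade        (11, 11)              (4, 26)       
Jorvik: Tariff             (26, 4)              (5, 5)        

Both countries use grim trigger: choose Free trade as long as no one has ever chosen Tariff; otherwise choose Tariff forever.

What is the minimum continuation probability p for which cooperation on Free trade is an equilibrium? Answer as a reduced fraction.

20/21

Expected continuation weight on next period's payoff is β·p = 3/4·p, which plays the role of the discount factor.
Cooperation requires 3/4·p ≥ (26−11)/(26−5) = 5/7, hence p ≥ 20/21.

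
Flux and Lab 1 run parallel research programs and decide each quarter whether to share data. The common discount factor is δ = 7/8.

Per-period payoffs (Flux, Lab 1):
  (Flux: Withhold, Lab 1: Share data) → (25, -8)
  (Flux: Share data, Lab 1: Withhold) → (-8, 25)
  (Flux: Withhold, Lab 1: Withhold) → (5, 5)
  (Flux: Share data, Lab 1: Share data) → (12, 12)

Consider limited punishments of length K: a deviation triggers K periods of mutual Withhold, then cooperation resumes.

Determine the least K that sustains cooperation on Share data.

No profitable deviation requires (12−5)(δ+…+δ^K) ≥ 25−12, i.e. δ+…+δ^K ≥ 13/7 ≈ 1.8571.
With δ = 7/8, the partial sums are K=1: 0.8750, K=2: 1.6406, K=3: 2.3105.
K = 3 is the first length at which the sum reaches 1.8571.

3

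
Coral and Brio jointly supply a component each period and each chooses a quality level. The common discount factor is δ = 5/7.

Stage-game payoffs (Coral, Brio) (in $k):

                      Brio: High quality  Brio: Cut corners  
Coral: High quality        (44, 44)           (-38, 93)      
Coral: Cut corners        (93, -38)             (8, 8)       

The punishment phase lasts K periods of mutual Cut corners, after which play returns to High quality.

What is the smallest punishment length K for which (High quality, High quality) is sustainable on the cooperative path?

Need Σ_{k=1}^{K} δ^k ≥ (93−44)/(44−8) = 1.3611 at δ = 5/7.
At K = 2 the sum is 1.2245 < 1.3611; at K = 3 it is 1.5889 ≥ 1.3611.
So the minimum punishment length is K = 3.

3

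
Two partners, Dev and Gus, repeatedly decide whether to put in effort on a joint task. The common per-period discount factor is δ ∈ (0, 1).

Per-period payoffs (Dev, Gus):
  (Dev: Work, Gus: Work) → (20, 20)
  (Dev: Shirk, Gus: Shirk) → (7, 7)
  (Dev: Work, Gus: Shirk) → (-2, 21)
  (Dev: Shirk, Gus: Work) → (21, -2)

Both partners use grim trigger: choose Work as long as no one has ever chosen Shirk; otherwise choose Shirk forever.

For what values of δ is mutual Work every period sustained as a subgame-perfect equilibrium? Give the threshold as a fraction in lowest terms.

1/14

Under grim trigger the critical discount factor is (T−C)/(T−P) with T = 21, C = 20, P = 7.
δ* = (21−20)/(21−7) = 1/14.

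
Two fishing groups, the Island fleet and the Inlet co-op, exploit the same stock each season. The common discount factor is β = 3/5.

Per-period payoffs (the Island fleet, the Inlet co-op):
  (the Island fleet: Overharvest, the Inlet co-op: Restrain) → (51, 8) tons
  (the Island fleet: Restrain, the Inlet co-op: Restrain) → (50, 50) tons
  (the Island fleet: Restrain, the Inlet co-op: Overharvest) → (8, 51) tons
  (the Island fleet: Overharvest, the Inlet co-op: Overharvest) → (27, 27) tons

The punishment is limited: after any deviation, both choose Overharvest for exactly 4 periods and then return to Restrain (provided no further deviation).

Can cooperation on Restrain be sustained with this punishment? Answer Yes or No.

Yes

A one-shot deviation gives 51 now, then 27 for 4 periods, then back to 50.
Gain from deviating: (51−50) today; loss: (50−27) in each of the next 4 periods.
No-deviation condition: (50−27)(β+…+β^4) ≥ 51−50, i.e. β+…+β^4 ≥ 1/23.
At β = 3/5: β+…+β^4 = 1.3056 ≥ 0.0435.
So cooperation is sustainable.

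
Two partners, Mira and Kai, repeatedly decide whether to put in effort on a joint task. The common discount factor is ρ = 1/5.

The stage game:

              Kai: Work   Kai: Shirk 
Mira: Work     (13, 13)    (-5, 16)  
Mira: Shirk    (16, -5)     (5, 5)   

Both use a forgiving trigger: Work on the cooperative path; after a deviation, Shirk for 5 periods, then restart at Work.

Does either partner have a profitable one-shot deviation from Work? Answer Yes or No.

Yes

A one-shot deviation gives 16 now, then 5 for 5 periods, then back to 13.
Gain from deviating: (16−13) today; loss: (13−5) in each of the next 5 periods.
No-deviation condition: (13−5)(ρ+…+ρ^5) ≥ 16−13, i.e. ρ+…+ρ^5 ≥ 3/8.
At ρ = 1/5: ρ+…+ρ^5 = 0.2499 < 0.3750.
So cooperation is not sustainable.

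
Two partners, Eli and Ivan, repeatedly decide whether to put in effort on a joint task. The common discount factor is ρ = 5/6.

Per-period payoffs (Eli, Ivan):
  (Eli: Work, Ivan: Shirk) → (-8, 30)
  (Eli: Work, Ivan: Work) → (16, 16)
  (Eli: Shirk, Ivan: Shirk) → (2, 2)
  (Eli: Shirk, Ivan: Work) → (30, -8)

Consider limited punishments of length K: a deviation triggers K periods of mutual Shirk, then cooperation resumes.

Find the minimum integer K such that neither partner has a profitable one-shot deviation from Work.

2

No profitable deviation requires (16−2)(ρ+…+ρ^K) ≥ 30−16, i.e. ρ+…+ρ^K ≥ 1 ≈ 1.0000.
With ρ = 5/6, the partial sums are K=1: 0.8333, K=2: 1.5278.
K = 2 is the first length at which the sum reaches 1.0000.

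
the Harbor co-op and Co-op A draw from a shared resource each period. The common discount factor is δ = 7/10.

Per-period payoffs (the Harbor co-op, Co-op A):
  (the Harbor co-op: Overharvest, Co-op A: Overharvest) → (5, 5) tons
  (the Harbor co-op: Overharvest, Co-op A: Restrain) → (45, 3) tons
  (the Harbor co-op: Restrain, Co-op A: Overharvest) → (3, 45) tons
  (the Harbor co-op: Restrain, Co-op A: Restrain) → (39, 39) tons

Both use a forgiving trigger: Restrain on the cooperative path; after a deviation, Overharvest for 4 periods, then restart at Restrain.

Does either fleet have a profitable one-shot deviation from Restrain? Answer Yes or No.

Comparing payoff streams over the 5 periods until play realigns: cooperate → 39(1+δ+…+δ^4); deviate → 45 + 5(δ+…+δ^4).
Cooperation is sustained iff (39−5)(δ+…+δ^4) ≥ 45−39.
δ+…+δ^4 = 7/10·(1−(7/10)^4)/(1−7/10) = 1.7731, and (45−39)/(39−5) = 0.1765.
1.7731 ≥ 0.1765, so cooperation is sustainable.

No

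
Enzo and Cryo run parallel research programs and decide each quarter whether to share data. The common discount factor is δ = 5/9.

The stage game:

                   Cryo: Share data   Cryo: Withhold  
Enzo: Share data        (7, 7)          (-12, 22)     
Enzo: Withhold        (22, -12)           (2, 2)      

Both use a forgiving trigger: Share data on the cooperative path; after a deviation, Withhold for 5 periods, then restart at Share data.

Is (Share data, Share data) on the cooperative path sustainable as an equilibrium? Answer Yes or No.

Comparing payoff streams over the 6 periods until play realigns: cooperate → 7(1+δ+…+δ^5); deviate → 22 + 2(δ+…+δ^5).
Cooperation is sustained iff (7−2)(δ+…+δ^5) ≥ 22−7.
δ+…+δ^5 = 5/9·(1−(5/9)^5)/(1−5/9) = 1.1838, and (22−7)/(7−2) = 3.0000.
1.1838 < 3.0000, so cooperation is not sustainable.

No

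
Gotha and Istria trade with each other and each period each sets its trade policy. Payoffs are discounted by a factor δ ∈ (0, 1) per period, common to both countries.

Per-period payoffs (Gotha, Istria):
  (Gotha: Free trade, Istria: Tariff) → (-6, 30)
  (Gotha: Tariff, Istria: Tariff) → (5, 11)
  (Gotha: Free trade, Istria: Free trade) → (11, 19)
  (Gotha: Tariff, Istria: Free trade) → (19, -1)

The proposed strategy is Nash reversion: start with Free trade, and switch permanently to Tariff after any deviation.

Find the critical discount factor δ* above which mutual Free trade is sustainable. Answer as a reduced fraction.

For Gotha: deviation gain 19−11 = 8, per-period punishment loss 11−5 = 6. IC gives δ ≥ 8/14 = 4/7.
For Istria: gain 11, loss 8 per period, so δ ≥ 11/19.
The tighter constraint is Istria's, so cooperation needs δ ≥ 11/19.

11/19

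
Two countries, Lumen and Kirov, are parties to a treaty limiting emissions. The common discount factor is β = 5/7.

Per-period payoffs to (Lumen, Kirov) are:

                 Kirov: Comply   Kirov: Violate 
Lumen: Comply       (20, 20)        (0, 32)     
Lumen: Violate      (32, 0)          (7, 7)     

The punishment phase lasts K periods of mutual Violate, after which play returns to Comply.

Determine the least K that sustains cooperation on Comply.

IC: β(1−β^K)/(1−β) ≥ (32−20)/(20−7) = 12/13.
With β = 5/7: need 1 − β^K ≥ 12/13·(1−5/7)/(5/7), i.e. β^K ≤ 0.6308.
Since (5/7)^1 = 0.7143 and (5/7)^2 = 0.5102, the smallest such K is 2.

2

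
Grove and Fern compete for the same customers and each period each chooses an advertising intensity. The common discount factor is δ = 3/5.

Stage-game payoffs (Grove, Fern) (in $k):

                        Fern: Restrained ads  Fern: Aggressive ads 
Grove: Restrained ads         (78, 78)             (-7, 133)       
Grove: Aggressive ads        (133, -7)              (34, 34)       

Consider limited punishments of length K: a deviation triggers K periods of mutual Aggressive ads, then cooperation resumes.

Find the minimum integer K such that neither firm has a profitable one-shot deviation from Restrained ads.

4

Need Σ_{k=1}^{K} δ^k ≥ (133−78)/(78−34) = 1.2500 at δ = 3/5.
At K = 3 the sum is 1.1760 < 1.2500; at K = 4 it is 1.3056 ≥ 1.2500.
So the minimum punishment length is K = 4.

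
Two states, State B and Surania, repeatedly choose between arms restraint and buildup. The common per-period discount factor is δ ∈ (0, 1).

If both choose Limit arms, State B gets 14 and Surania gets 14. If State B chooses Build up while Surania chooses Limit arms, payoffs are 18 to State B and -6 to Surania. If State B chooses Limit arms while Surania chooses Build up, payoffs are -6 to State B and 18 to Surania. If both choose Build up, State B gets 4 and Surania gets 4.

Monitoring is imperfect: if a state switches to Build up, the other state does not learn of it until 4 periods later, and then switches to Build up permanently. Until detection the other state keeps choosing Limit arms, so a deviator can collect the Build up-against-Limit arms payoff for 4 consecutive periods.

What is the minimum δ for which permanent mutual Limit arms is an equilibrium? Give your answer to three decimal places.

Deviating for the 4 undetected periods gains 18−14 = 4 per period over cooperation, then loses 14−4 = 10 per period forever once punishment starts.
Gain: 4(1 + δ + … + δ^3); loss: 10·δ^4/(1−δ).
No profitable deviation ⇔ 4(1−δ^4) ≤ 10·δ^4, i.e. δ^4 ≥ 4/(4+10) = 2/7.
Hence δ ≥ (2/7)^(1/4) ≈ 0.731.

0.731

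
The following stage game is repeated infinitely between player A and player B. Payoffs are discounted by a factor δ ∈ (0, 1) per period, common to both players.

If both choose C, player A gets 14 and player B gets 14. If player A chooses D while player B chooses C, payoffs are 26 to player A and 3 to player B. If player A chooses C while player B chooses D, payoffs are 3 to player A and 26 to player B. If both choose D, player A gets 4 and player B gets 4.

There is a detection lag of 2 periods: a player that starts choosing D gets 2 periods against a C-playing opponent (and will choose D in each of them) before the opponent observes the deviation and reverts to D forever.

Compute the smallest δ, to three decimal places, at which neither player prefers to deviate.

The best deviation is to choose D for all 2 undetected periods, earning 26 each, then 4 forever once detected.
Deviation value: 26(1−δ^2)/(1−δ) + 4δ^2/(1−δ); cooperation value: 14/(1−δ).
IC: 14 ≥ 26(1−δ^2) + 4δ^2 = 26 − 22δ^2.
So δ^2 ≥ 12/22 = 6/11, giving δ ≥ (6/11)^(1/2) ≈ 0.739.

0.739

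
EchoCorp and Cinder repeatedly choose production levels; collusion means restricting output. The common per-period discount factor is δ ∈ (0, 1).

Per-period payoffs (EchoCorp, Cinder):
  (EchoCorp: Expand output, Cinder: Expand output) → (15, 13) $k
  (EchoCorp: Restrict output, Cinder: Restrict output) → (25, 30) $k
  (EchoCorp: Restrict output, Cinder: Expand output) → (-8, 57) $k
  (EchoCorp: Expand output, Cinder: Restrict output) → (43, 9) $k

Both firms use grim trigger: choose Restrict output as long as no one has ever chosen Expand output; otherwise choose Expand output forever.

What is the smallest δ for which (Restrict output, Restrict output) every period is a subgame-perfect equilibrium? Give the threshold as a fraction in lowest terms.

For EchoCorp: deviation gain 43−25 = 18, per-period punishment loss 25−15 = 10. IC gives δ ≥ 18/28 = 9/14.
For Cinder: gain 27, loss 17 per period, so δ ≥ 27/44.
The tighter constraint is EchoCorp's, so cooperation needs δ ≥ 9/14.

9/14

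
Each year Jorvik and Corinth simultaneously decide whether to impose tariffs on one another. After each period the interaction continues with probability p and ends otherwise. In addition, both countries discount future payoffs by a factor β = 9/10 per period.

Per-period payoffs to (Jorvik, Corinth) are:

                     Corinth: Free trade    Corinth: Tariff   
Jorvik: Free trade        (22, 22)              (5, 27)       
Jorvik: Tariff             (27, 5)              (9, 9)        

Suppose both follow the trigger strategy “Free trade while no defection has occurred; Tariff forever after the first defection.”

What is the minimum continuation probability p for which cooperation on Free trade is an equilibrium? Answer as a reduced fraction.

25/81

With continuation probability p and discount β, the effective per-period discount factor is βp.
Grim-trigger IC: βp ≥ (27−22)/(27−9) = 5/18.
So p ≥ (5/18)/(9/10) = 25/81.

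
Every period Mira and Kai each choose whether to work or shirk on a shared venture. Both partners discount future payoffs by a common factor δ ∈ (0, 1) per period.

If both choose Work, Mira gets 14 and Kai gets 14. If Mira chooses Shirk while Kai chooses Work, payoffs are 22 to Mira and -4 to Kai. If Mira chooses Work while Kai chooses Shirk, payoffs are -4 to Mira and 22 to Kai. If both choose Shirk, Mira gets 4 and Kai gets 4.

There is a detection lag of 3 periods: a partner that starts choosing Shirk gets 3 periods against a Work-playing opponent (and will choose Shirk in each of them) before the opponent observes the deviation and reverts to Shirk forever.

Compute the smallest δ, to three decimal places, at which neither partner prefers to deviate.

The best deviation is to choose Shirk for all 3 undetected periods, earning 22 each, then 4 forever once detected.
Deviation value: 22(1−δ^3)/(1−δ) + 4δ^3/(1−δ); cooperation value: 14/(1−δ).
IC: 14 ≥ 22(1−δ^3) + 4δ^3 = 22 − 18δ^3.
So δ^3 ≥ 8/18 = 4/9, giving δ ≥ (4/9)^(1/3) ≈ 0.763.

0.763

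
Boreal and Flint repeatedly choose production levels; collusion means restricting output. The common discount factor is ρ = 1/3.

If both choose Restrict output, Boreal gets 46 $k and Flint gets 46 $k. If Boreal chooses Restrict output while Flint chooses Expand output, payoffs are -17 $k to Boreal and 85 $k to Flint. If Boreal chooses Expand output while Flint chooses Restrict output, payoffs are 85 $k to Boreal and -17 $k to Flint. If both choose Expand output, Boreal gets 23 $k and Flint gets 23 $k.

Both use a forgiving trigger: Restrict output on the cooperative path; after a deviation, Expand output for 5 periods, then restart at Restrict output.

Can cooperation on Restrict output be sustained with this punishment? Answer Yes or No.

No

A one-shot deviation gives 85 now, then 23 for 5 periods, then back to 46.
Gain from deviating: (85−46) today; loss: (46−23) in each of the next 5 periods.
No-deviation condition: (46−23)(ρ+…+ρ^5) ≥ 85−46, i.e. ρ+…+ρ^5 ≥ 39/23.
At ρ = 1/3: ρ+…+ρ^5 = 0.4979 < 1.6957.
So cooperation is not sustainable.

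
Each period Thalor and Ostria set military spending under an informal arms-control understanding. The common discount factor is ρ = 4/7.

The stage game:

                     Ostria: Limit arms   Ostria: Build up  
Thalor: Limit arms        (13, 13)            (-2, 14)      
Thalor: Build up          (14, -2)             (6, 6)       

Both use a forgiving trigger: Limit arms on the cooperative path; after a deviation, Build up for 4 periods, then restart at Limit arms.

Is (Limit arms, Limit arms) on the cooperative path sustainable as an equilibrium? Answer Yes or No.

Yes

Comparing payoff streams over the 5 periods until play realigns: cooperate → 13(1+ρ+…+ρ^4); deviate → 14 + 6(ρ+…+ρ^4).
Cooperation is sustained iff (13−6)(ρ+…+ρ^4) ≥ 14−13.
ρ+…+ρ^4 = 4/7·(1−(4/7)^4)/(1−4/7) = 1.1912, and (14−13)/(13−6) = 0.1429.
1.1912 ≥ 0.1429, so cooperation is sustainable.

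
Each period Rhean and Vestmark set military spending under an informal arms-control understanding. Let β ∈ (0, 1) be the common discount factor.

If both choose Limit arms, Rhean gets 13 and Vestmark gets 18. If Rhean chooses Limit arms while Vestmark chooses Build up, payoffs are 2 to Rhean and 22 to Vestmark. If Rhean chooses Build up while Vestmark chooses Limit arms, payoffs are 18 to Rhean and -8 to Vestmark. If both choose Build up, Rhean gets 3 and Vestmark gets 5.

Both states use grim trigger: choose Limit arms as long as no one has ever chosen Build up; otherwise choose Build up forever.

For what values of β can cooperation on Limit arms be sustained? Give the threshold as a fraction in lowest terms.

Rhean: cooperation gives 13 each period; deviation gives 18 once then 3 forever.
  13/(1−β) ≥ 18 + 3β/(1−β) ⇒ β ≥ 5/15 = 1/3.
Vestmark: cooperation gives 18 each period; deviation gives 22 once then 5 forever.
  β ≥ 4/17.
Both must hold, so the binding constraint is Rhean's: β ≥ 1/3.

1/3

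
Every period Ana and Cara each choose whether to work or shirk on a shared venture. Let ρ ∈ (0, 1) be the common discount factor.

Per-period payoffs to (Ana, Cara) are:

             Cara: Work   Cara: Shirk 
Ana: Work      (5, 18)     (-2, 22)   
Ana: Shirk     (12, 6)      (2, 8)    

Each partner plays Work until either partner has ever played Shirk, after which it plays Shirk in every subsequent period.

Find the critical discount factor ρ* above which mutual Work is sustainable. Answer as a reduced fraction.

7/10

Ana's threshold: (12−5)/(12−2) = 7/10.
Cara's threshold: (22−18)/(22−8) = 2/7.
7/10 > 2/7, so Ana binds and ρ* = 7/10.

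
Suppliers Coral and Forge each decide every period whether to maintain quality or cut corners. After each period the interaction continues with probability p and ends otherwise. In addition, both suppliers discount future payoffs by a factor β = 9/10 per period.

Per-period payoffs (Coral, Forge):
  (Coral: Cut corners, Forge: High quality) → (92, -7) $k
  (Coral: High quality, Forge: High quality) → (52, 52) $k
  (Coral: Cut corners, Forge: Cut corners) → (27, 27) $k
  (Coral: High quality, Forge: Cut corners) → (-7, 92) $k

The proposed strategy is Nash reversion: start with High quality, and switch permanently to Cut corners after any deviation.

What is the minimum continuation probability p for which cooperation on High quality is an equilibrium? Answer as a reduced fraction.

With continuation probability p and discount β, the effective per-period discount factor is βp.
Grim-trigger IC: βp ≥ (92−52)/(92−27) = 8/13.
So p ≥ (8/13)/(9/10) = 80/117.

80/117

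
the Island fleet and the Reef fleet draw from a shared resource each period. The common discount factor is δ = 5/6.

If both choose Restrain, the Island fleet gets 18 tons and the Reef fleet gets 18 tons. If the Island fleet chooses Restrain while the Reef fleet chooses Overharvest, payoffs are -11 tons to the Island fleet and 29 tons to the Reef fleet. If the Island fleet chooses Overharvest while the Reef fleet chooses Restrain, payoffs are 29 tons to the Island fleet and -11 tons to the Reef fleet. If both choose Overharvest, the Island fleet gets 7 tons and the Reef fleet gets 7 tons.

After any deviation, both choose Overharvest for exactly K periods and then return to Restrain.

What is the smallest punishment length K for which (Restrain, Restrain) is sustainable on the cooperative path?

2

Need Σ_{k=1}^{K} δ^k ≥ (29−18)/(18−7) = 1.0000 at δ = 5/6.
At K = 1 the sum is 0.8333 < 1.0000; at K = 2 it is 1.5278 ≥ 1.0000.
So the minimum punishment length is K = 2.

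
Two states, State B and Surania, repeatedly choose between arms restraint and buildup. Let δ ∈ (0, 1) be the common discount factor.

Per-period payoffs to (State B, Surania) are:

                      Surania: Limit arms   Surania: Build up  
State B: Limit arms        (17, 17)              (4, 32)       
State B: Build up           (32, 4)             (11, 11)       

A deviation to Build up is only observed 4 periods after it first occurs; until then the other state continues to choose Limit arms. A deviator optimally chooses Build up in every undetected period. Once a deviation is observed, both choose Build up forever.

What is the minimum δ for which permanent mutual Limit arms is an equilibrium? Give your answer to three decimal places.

A deviator earns 32 for 4 periods, then 11 forever; cooperating earns 17 forever. Multiplying the IC by (1−δ):
17 ≥ 32(1−δ^4) + 11δ^4, so 21·δ^4 ≥ 15 and δ^4 ≥ 5/7.
δ ≥ (5/7)^(1/4) ≈ 0.919.

0.919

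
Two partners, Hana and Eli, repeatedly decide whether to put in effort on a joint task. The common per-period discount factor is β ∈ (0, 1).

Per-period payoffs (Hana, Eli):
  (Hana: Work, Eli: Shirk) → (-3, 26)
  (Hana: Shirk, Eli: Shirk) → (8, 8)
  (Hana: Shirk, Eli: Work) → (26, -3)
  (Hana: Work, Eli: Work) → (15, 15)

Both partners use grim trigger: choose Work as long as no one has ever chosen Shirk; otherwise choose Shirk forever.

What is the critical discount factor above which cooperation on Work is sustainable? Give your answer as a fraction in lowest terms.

Under grim trigger the critical discount factor is (T−C)/(T−P) with T = 26, C = 15, P = 8.
β* = (26−15)/(26−8) = 11/18.

11/18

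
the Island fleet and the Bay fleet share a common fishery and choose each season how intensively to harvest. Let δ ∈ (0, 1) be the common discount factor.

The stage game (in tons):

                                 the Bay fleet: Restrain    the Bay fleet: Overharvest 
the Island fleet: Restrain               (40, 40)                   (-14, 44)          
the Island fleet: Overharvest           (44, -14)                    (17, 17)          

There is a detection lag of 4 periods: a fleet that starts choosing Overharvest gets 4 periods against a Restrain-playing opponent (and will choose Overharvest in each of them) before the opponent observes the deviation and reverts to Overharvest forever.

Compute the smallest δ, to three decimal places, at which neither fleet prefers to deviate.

0.620

A deviator earns 44 for 4 periods, then 17 forever; cooperating earns 40 forever. Multiplying the IC by (1−δ):
40 ≥ 44(1−δ^4) + 17δ^4, so 27·δ^4 ≥ 4 and δ^4 ≥ 4/27.
δ ≥ (4/27)^(1/4) ≈ 0.620.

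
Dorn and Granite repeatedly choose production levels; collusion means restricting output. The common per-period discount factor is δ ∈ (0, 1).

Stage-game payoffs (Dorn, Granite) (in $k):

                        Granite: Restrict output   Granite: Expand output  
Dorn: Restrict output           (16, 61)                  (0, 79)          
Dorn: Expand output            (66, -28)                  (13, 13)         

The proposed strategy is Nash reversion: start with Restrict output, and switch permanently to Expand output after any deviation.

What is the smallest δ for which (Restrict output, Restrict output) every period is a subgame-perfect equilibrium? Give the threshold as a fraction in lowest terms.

For Dorn: deviation gain 66−16 = 50, per-period punishment loss 16−13 = 3. IC gives δ ≥ 50/53.
For Granite: gain 18, loss 48 per period, so δ ≥ 18/66 = 3/11.
The tighter constraint is Dorn's, so cooperation needs δ ≥ 50/53.

50/53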